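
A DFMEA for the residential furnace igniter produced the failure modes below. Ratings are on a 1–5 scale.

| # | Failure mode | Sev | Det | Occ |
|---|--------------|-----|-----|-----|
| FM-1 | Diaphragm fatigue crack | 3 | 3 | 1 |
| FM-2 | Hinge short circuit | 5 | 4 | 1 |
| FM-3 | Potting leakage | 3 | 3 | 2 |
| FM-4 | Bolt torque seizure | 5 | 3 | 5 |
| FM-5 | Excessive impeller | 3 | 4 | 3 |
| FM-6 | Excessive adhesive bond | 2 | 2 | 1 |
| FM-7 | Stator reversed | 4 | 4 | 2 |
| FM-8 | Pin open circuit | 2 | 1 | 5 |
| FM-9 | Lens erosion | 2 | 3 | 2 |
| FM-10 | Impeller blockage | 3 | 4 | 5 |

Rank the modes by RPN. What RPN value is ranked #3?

RPN = Severity × Occurrence × Detection:
  FM-1: 3 × 1 × 3 = 9
  FM-2: 5 × 1 × 4 = 20
  FM-3: 3 × 2 × 3 = 18
  FM-4: 5 × 5 × 3 = 75
  FM-5: 3 × 3 × 4 = 36
  FM-6: 2 × 1 × 2 = 4
  FM-7: 4 × 2 × 4 = 32
  FM-8: 2 × 5 × 1 = 10
  FM-9: 2 × 2 × 3 = 12
  FM-10: 3 × 5 × 4 = 60
Sorted descending: 75, 60, 36, 32, 20, 18, 12, 10, 9, 4.
The third-highest RPN is 36 (FM-5).

36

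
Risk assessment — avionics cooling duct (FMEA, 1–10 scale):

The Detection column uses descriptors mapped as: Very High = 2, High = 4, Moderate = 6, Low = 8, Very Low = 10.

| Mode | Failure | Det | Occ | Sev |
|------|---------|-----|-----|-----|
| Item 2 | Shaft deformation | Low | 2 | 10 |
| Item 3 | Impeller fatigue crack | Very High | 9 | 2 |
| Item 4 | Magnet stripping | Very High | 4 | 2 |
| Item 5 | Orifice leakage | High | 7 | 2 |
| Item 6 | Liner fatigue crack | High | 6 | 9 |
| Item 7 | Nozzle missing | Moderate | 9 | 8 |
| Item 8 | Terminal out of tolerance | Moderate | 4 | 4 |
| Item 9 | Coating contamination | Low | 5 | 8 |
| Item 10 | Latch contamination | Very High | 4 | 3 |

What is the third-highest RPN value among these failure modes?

RPN = Severity × Occurrence × Detection:
  Item 2: 10 × 2 × 8 = 160
  Item 3: 2 × 9 × 2 = 36
  Item 4: 2 × 4 × 2 = 16
  Item 5: 2 × 7 × 4 = 56
  Item 6: 9 × 6 × 4 = 216
  Item 7: 8 × 9 × 6 = 432
  Item 8: 4 × 4 × 6 = 96
  Item 9: 8 × 5 × 8 = 320
  Item 10: 3 × 4 × 2 = 24
Sorted descending: 432, 320, 216, 160, 96, 56, 36, 24, 16.
The third-highest RPN is 216 (Item 6).

216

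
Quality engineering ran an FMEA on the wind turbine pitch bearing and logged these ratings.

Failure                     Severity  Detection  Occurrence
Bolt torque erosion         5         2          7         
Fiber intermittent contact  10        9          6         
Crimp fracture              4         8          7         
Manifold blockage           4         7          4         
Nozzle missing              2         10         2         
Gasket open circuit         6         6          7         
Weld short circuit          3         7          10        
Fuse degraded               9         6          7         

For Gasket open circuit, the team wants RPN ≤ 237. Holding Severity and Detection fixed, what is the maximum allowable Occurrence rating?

Gasket open circuit: S=6, O=7, D=6 → current RPN = 252.
Fixed product = 36. Need 36 × O ≤ 237, so O ≤ 237/36 = 6.58.
Maximum integer Occurrence rating = 6 (gives RPN 216; O=7 would give 252 > 237).

6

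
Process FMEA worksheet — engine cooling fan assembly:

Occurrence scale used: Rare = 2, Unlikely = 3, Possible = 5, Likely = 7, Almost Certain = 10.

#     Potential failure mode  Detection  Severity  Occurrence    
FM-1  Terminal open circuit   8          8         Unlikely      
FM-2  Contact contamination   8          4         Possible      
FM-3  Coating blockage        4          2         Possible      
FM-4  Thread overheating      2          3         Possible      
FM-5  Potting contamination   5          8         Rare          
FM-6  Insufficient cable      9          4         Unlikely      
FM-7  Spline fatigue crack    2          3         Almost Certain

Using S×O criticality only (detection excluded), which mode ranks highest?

FM-7

Criticality = Severity × Occurrence:
  FM-1: 8 × 3 = 24
  FM-2: 4 × 5 = 20
  FM-3: 2 × 5 = 10
  FM-4: 3 × 5 = 15
  FM-5: 8 × 2 = 16
  FM-6: 4 × 3 = 12
  FM-7: 3 × 10 = 30
Highest criticality is 30 → FM-7.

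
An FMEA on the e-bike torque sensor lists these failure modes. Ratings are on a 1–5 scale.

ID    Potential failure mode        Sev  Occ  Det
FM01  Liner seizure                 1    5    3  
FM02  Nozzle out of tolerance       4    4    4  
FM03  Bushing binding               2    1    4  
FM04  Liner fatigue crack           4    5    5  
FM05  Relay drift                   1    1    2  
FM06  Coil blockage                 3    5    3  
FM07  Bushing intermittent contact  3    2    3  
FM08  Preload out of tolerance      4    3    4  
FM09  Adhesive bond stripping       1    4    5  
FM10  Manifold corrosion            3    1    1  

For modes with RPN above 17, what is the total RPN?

RPN = Severity × Occurrence × Detection:
  FM01: 1 × 5 × 3 = 15
  FM02: 4 × 4 × 4 = 64
  FM03: 2 × 1 × 4 = 8
  FM04: 4 × 5 × 5 = 100
  FM05: 1 × 1 × 2 = 2
  FM06: 3 × 5 × 3 = 45
  FM07: 3 × 2 × 3 = 18
  FM08: 4 × 3 × 4 = 48
  FM09: 1 × 4 × 5 = 20
  FM10: 3 × 1 × 1 = 3
RPN > 17: FM02 (64), FM04 (100), FM06 (45), FM07 (18), FM08 (48), FM09 (20).
Sum: 64 + 100 + 45 + 18 + 48 + 20 = 295.

295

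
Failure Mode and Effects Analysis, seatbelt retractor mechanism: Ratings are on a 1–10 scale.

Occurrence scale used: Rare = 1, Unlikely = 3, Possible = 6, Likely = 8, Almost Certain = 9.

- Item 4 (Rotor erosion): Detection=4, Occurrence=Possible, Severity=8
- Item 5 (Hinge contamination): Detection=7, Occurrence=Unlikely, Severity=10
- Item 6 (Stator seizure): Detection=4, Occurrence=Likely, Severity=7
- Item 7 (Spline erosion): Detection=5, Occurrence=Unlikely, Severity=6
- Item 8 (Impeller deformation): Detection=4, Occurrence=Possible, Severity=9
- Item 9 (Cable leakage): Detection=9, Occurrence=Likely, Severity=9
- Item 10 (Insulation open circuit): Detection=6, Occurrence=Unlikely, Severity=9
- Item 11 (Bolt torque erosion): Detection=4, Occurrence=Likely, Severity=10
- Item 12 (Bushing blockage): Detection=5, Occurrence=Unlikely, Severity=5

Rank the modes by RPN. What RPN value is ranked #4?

RPN = Severity × Occurrence × Detection:
  Item 4: 8 × 6 × 4 = 192
  Item 5: 10 × 3 × 7 = 210
  Item 6: 7 × 8 × 4 = 224
  Item 7: 6 × 3 × 5 = 90
  Item 8: 9 × 6 × 4 = 216
  Item 9: 9 × 8 × 9 = 648
  Item 10: 9 × 3 × 6 = 162
  Item 11: 10 × 8 × 4 = 320
  Item 12: 5 × 3 × 5 = 75
Sorted descending: 648, 320, 224, 216, 210, 192, 162, 90, 75.
The fourth-highest RPN is 216 (Item 8).

216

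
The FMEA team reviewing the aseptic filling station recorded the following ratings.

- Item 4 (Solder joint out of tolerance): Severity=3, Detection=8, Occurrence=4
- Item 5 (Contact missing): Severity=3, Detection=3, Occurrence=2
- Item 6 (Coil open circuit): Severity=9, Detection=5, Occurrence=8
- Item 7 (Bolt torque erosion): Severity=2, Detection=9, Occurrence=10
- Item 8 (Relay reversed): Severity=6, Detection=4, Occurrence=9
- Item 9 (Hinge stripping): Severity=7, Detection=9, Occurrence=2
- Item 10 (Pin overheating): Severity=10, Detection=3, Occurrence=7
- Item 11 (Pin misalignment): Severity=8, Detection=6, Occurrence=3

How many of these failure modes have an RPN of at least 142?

RPN = Severity × Occurrence × Detection:
  Item 4: 3 × 4 × 8 = 96
  Item 5: 3 × 2 × 3 = 18
  Item 6: 9 × 8 × 5 = 360
  Item 7: 2 × 10 × 9 = 180
  Item 8: 6 × 9 × 4 = 216
  Item 9: 7 × 2 × 9 = 126
  Item 10: 10 × 7 × 3 = 210
  Item 11: 8 × 3 × 6 = 144
Modes with RPN ≥ 142: Item 6 (360), Item 7 (180), Item 8 (216), Item 10 (210), Item 11 (144) → 5.

5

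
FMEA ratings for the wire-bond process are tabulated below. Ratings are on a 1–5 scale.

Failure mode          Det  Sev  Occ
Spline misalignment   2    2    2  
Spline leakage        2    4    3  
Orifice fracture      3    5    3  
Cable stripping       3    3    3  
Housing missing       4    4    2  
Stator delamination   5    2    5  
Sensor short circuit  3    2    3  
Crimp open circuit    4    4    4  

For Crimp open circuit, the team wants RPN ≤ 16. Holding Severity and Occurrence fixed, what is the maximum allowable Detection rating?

Crimp open circuit: S=4, O=4, D=4 → current RPN = 64.
Fixed product = 16. Need 16 × D ≤ 16, so D ≤ 16/16 = 1.00.
Maximum integer Detection rating = 1 (gives RPN 16; D=2 would give 32 > 16).

1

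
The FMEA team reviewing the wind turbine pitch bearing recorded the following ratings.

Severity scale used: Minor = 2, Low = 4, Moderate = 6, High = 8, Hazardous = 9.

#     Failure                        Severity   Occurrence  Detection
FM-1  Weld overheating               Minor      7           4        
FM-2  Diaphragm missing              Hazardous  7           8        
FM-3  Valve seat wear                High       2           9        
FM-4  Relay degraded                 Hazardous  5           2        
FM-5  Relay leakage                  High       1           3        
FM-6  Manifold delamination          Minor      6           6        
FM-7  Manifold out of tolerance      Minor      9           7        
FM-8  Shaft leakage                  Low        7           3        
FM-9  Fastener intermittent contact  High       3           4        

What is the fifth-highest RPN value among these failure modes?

RPN = Severity × Occurrence × Detection:
  FM-1: 2 × 7 × 4 = 56
  FM-2: 9 × 7 × 8 = 504
  FM-3: 8 × 2 × 9 = 144
  FM-4: 9 × 5 × 2 = 90
  FM-5: 8 × 1 × 3 = 24
  FM-6: 2 × 6 × 6 = 72
  FM-7: 2 × 9 × 7 = 126
  FM-8: 4 × 7 × 3 = 84
  FM-9: 8 × 3 × 4 = 96
Sorted descending: 504, 144, 126, 96, 90, 84, 72, 56, 24.
The fifth-highest RPN is 90 (FM-4).

90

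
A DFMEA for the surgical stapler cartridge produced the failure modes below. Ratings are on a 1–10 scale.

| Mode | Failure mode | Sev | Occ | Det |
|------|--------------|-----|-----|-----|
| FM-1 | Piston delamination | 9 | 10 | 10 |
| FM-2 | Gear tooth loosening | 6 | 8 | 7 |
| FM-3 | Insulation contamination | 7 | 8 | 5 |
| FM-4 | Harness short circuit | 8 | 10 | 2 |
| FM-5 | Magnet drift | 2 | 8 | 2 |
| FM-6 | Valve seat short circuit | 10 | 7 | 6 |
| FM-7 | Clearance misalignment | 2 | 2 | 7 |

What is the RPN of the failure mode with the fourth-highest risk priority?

RPN = Severity × Occurrence × Detection:
  FM-1: 9 × 10 × 10 = 900
  FM-2: 6 × 8 × 7 = 336
  FM-3: 7 × 8 × 5 = 280
  FM-4: 8 × 10 × 2 = 160
  FM-5: 2 × 8 × 2 = 32
  FM-6: 10 × 7 × 6 = 420
  FM-7: 2 × 2 × 7 = 28
Sorted descending: 900, 420, 336, 280, 160, 32, 28.
The fourth-highest RPN is 280 (FM-3).

280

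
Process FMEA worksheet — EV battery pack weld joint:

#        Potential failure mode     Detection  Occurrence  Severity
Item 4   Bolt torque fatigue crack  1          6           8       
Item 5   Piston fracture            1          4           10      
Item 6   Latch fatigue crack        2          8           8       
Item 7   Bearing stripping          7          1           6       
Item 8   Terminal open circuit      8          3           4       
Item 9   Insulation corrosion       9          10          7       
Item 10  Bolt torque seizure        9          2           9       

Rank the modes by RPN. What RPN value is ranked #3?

128

RPN = Severity × Occurrence × Detection:
  Item 4: 8 × 6 × 1 = 48
  Item 5: 10 × 4 × 1 = 40
  Item 6: 8 × 8 × 2 = 128
  Item 7: 6 × 1 × 7 = 42
  Item 8: 4 × 3 × 8 = 96
  Item 9: 7 × 10 × 9 = 630
  Item 10: 9 × 2 × 9 = 162
Sorted descending: 630, 162, 128, 96, 48, 42, 40.
The third-highest RPN is 128 (Item 6).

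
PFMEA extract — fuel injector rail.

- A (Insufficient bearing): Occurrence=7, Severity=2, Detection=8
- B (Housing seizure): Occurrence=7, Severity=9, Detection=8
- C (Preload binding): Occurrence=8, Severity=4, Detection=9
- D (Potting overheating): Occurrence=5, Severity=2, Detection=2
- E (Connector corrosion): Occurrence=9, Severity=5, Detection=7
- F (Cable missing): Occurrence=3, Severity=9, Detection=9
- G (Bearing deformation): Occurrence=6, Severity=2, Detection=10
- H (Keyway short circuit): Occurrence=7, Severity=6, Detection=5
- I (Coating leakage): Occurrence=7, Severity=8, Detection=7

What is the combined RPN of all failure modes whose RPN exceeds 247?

1499

RPN = Severity × Occurrence × Detection:
  A: 2 × 7 × 8 = 112
  B: 9 × 7 × 8 = 504
  C: 4 × 8 × 9 = 288
  D: 2 × 5 × 2 = 20
  E: 5 × 9 × 7 = 315
  F: 9 × 3 × 9 = 243
  G: 2 × 6 × 10 = 120
  H: 6 × 7 × 5 = 210
  I: 8 × 7 × 7 = 392
RPN > 247: B (504), C (288), E (315), I (392).
Sum: 504 + 288 + 315 + 392 = 1499.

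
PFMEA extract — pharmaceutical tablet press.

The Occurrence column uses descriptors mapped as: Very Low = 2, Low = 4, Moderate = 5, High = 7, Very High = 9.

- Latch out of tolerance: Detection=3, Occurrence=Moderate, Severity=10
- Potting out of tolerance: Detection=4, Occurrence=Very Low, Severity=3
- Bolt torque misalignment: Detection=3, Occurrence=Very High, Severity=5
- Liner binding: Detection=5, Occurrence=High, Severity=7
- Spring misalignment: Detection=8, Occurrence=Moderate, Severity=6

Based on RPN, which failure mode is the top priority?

Liner binding

RPN = Severity × Occurrence × Detection:
  Latch out of tolerance: 10 × 5 × 3 = 150
  Potting out of tolerance: 3 × 2 × 4 = 24
  Bolt torque misalignment: 5 × 9 × 3 = 135
  Liner binding: 7 × 7 × 5 = 245
  Spring misalignment: 6 × 5 × 8 = 240
Highest RPN is 245 → Liner binding.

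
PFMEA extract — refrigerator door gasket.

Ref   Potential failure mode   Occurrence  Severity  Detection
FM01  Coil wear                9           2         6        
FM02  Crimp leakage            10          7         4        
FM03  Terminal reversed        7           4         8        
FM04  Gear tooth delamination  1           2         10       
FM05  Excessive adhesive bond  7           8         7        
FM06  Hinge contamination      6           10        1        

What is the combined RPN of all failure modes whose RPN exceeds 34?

1064

RPN = Severity × Occurrence × Detection:
  FM01: 2 × 9 × 6 = 108
  FM02: 7 × 10 × 4 = 280
  FM03: 4 × 7 × 8 = 224
  FM04: 2 × 1 × 10 = 20
  FM05: 8 × 7 × 7 = 392
  FM06: 10 × 6 × 1 = 60
RPN > 34: FM01 (108), FM02 (280), FM03 (224), FM05 (392), FM06 (60).
Sum: 108 + 280 + 224 + 392 + 60 = 1064.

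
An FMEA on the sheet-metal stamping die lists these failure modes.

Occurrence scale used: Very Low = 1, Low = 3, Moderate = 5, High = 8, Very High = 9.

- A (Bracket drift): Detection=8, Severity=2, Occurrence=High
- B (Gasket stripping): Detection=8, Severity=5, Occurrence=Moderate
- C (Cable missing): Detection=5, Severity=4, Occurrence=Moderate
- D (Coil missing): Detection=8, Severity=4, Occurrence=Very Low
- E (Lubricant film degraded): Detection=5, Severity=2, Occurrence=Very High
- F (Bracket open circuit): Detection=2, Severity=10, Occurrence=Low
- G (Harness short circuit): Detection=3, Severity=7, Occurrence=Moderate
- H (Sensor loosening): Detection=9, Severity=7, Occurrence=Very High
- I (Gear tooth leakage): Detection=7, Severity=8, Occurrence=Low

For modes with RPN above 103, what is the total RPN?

RPN = Severity × Occurrence × Detection:
  A: 2 × 8 × 8 = 128
  B: 5 × 5 × 8 = 200
  C: 4 × 5 × 5 = 100
  D: 4 × 1 × 8 = 32
  E: 2 × 9 × 5 = 90
  F: 10 × 3 × 2 = 60
  G: 7 × 5 × 3 = 105
  H: 7 × 9 × 9 = 567
  I: 8 × 3 × 7 = 168
RPN > 103: A (128), B (200), G (105), H (567), I (168).
Sum: 128 + 200 + 105 + 567 + 168 = 1168.

1168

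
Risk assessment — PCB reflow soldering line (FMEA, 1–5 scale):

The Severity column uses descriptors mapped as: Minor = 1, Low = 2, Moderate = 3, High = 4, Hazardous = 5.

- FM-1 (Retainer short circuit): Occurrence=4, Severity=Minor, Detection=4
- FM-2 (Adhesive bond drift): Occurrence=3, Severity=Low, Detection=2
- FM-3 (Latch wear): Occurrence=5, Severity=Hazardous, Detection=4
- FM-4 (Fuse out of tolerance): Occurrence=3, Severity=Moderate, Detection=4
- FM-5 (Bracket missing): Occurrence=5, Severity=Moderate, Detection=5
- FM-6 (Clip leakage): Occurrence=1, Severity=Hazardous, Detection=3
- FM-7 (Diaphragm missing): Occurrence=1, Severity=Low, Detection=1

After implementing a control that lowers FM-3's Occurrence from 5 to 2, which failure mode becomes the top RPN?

FM-5

RPN = Severity × Occurrence × Detection:
  FM-1: 1 × 4 × 4 = 16
  FM-2: 2 × 3 × 2 = 12
  FM-3: 5 × 5 × 4 = 100
  FM-4: 3 × 3 × 4 = 36
  FM-5: 3 × 5 × 5 = 75
  FM-6: 5 × 1 × 3 = 15
  FM-7: 2 × 1 × 1 = 2
After action: FM-3 → 5 × 2 × 4 = 40.
Revised RPNs: FM-5=75, FM-3=40, FM-4=36, FM-1=16, FM-6=15, FM-2=12, FM-7=2.
Highest is now FM-5 (75).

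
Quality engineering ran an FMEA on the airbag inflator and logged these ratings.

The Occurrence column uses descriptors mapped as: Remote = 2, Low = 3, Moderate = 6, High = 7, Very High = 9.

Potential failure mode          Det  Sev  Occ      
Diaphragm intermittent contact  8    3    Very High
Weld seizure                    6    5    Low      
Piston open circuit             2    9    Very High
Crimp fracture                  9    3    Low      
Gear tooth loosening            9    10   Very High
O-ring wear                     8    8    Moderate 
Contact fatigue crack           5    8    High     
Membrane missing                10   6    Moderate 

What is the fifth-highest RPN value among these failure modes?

216

RPN = Severity × Occurrence × Detection:
  Diaphragm intermittent contact: 3 × 9 × 8 = 216
  Weld seizure: 5 × 3 × 6 = 90
  Piston open circuit: 9 × 9 × 2 = 162
  Crimp fracture: 3 × 3 × 9 = 81
  Gear tooth loosening: 10 × 9 × 9 = 810
  O-ring wear: 8 × 6 × 8 = 384
  Contact fatigue crack: 8 × 7 × 5 = 280
  Membrane missing: 6 × 6 × 10 = 360
Sorted descending: 810, 384, 360, 280, 216, 162, 90, 81.
The fifth-highest RPN is 216 (Diaphragm intermittent contact).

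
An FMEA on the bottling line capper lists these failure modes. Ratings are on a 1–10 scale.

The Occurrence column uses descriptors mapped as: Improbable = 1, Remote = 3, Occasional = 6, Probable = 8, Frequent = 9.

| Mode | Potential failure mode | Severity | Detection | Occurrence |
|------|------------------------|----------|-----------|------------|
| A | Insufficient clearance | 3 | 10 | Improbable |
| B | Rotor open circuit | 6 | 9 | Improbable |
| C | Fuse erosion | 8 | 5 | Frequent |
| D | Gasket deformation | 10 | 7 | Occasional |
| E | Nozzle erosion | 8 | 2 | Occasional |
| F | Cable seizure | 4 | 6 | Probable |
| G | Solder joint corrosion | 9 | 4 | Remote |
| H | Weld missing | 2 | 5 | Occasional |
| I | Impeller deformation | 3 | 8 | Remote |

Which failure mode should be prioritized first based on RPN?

D

RPN = Severity × Occurrence × Detection:
  A: 3 × 1 × 10 = 30
  B: 6 × 1 × 9 = 54
  C: 8 × 9 × 5 = 360
  D: 10 × 6 × 7 = 420
  E: 8 × 6 × 2 = 96
  F: 4 × 8 × 6 = 192
  G: 9 × 3 × 4 = 108
  H: 2 × 6 × 5 = 60
  I: 3 × 3 × 8 = 72
Highest RPN is 420 → D.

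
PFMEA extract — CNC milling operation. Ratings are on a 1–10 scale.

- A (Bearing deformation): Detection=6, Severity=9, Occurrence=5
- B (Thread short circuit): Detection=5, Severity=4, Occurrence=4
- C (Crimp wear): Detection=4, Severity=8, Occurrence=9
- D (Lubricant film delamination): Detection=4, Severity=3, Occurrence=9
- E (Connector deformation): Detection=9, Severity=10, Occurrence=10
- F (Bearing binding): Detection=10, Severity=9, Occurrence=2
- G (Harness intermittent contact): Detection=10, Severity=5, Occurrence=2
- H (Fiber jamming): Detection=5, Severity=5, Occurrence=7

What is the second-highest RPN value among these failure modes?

288

RPN = Severity × Occurrence × Detection:
  A: 9 × 5 × 6 = 270
  B: 4 × 4 × 5 = 80
  C: 8 × 9 × 4 = 288
  D: 3 × 9 × 4 = 108
  E: 10 × 10 × 9 = 900
  F: 9 × 2 × 10 = 180
  G: 5 × 2 × 10 = 100
  H: 5 × 7 × 5 = 175
Sorted descending: 900, 288, 270, 180, 175, 108, 100, 80.
The second-highest RPN is 288 (C).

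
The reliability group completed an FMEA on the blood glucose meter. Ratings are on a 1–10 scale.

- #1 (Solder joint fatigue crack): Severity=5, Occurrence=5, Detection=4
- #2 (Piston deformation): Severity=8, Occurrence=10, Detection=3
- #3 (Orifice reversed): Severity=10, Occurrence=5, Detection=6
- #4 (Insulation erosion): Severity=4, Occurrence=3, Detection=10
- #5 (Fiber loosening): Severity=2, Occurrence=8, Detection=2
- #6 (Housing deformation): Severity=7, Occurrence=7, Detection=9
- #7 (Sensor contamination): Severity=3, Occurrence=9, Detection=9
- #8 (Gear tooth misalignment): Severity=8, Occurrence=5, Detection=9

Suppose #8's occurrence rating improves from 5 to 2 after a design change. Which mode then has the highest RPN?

RPN = Severity × Occurrence × Detection:
  #1: 5 × 5 × 4 = 100
  #2: 8 × 10 × 3 = 240
  #3: 10 × 5 × 6 = 300
  #4: 4 × 3 × 10 = 120
  #5: 2 × 8 × 2 = 32
  #6: 7 × 7 × 9 = 441
  #7: 3 × 9 × 9 = 243
  #8: 8 × 5 × 9 = 360
After action: #8 → 8 × 2 × 9 = 144.
Revised RPNs: #6=441, #3=300, #7=243, #2=240, #8=144, #4=120, #1=100, #5=32.
Highest is now #6 (441).

#6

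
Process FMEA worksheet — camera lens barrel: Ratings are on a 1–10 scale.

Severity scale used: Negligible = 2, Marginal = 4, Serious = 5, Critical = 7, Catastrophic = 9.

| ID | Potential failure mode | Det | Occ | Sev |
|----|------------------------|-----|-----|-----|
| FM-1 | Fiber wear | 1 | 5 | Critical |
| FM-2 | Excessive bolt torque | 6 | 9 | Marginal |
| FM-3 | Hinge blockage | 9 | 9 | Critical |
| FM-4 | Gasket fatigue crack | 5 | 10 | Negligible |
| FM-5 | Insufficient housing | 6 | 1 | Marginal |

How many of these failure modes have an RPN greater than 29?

4

RPN = Severity × Occurrence × Detection:
  FM-1: 7 × 5 × 1 = 35
  FM-2: 4 × 9 × 6 = 216
  FM-3: 7 × 9 × 9 = 567
  FM-4: 2 × 10 × 5 = 100
  FM-5: 4 × 1 × 6 = 24
Modes with RPN > 29: FM-1 (35), FM-2 (216), FM-3 (567), FM-4 (100) → 4.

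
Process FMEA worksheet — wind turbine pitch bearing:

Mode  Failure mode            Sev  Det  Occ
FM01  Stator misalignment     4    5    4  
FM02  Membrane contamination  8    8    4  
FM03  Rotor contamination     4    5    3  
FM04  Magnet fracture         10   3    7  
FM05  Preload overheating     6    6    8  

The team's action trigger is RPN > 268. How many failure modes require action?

1

RPN = Severity × Occurrence × Detection:
  FM01: 4 × 4 × 5 = 80
  FM02: 8 × 4 × 8 = 256
  FM03: 4 × 3 × 5 = 60
  FM04: 10 × 7 × 3 = 210
  FM05: 6 × 8 × 6 = 288
Modes with RPN > 268: FM05 (288) → 1.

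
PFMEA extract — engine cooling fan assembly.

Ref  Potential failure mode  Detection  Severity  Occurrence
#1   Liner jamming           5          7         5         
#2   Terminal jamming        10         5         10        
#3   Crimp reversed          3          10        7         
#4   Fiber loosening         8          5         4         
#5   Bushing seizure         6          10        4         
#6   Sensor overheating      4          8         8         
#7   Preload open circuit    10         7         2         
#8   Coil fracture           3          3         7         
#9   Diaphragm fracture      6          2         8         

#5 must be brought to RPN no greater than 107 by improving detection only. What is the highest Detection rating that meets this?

2

#5: S=10, O=4, D=6 → current RPN = 240.
Fixed product = 40. Need 40 × D ≤ 107, so D ≤ 107/40 = 2.67.
Maximum integer Detection rating = 2 (gives RPN 80; D=3 would give 120 > 107).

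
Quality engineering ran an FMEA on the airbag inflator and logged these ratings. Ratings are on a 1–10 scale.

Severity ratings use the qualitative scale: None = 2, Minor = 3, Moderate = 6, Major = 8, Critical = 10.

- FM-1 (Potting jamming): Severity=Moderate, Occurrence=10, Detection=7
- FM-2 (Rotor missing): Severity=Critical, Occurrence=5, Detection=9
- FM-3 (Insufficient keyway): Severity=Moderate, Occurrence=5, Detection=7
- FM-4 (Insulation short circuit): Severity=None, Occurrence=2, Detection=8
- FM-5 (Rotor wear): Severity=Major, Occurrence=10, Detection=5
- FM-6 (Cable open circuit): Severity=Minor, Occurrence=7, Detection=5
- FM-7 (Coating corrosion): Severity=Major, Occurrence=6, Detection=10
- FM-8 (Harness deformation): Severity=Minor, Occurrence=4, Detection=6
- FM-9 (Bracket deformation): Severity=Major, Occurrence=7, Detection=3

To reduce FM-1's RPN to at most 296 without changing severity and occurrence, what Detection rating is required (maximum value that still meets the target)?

4

FM-1: S=6, O=10, D=7 → current RPN = 420.
Fixed product = 60. Need 60 × D ≤ 296, so D ≤ 296/60 = 4.93.
Maximum integer Detection rating = 4 (gives RPN 240; D=5 would give 300 > 296).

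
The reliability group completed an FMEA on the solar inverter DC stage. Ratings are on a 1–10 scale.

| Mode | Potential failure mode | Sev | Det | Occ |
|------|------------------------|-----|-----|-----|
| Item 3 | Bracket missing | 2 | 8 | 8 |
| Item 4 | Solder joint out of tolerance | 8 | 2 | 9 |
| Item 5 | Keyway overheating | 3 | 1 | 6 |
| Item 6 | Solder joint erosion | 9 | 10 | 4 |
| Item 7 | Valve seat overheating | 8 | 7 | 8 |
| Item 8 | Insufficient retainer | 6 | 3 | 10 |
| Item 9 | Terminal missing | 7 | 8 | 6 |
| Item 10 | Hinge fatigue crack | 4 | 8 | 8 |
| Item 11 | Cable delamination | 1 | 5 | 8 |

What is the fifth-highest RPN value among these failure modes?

RPN = Severity × Occurrence × Detection:
  Item 3: 2 × 8 × 8 = 128
  Item 4: 8 × 9 × 2 = 144
  Item 5: 3 × 6 × 1 = 18
  Item 6: 9 × 4 × 10 = 360
  Item 7: 8 × 8 × 7 = 448
  Item 8: 6 × 10 × 3 = 180
  Item 9: 7 × 6 × 8 = 336
  Item 10: 4 × 8 × 8 = 256
  Item 11: 1 × 8 × 5 = 40
Sorted descending: 448, 360, 336, 256, 180, 144, 128, 40, 18.
The fifth-highest RPN is 180 (Item 8).

180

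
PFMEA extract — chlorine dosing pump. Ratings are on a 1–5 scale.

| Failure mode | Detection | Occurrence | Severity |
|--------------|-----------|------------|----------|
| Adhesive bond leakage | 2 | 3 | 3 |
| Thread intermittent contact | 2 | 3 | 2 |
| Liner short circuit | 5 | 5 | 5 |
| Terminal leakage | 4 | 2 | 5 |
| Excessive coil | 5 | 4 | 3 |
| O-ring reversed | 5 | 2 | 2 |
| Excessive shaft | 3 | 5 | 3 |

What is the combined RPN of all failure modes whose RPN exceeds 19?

RPN = Severity × Occurrence × Detection:
  Adhesive bond leakage: 3 × 3 × 2 = 18
  Thread intermittent contact: 2 × 3 × 2 = 12
  Liner short circuit: 5 × 5 × 5 = 125
  Terminal leakage: 5 × 2 × 4 = 40
  Excessive coil: 3 × 4 × 5 = 60
  O-ring reversed: 2 × 2 × 5 = 20
  Excessive shaft: 3 × 5 × 3 = 45
RPN > 19: Liner short circuit (125), Terminal leakage (40), Excessive coil (60), O-ring reversed (20), Excessive shaft (45).
Sum: 125 + 40 + 60 + 20 + 45 = 290.

290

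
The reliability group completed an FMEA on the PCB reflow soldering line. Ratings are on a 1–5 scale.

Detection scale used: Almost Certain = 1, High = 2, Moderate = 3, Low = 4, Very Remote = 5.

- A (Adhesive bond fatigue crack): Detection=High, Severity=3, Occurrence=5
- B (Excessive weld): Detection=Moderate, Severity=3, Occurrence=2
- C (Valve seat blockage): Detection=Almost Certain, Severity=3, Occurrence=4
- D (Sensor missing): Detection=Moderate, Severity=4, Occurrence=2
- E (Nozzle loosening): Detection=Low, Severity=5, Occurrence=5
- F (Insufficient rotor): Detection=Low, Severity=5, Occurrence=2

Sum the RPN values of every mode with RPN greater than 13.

212

RPN = Severity × Occurrence × Detection:
  A: 3 × 5 × 2 = 30
  B: 3 × 2 × 3 = 18
  C: 3 × 4 × 1 = 12
  D: 4 × 2 × 3 = 24
  E: 5 × 5 × 4 = 100
  F: 5 × 2 × 4 = 40
RPN > 13: A (30), B (18), D (24), E (100), F (40).
Sum: 30 + 18 + 24 + 100 + 40 = 212.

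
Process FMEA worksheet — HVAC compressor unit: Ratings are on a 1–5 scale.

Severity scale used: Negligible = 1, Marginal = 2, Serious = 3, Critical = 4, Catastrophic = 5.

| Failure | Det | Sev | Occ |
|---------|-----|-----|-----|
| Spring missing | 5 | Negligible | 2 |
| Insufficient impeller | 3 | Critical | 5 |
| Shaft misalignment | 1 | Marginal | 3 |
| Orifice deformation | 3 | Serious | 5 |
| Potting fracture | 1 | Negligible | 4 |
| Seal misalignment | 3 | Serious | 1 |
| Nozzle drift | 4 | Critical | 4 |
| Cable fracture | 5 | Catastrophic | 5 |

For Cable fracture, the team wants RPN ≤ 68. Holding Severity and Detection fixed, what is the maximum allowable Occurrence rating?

2

Cable fracture: S=5, O=5, D=5 → current RPN = 125.
Fixed product = 25. Need 25 × O ≤ 68, so O ≤ 68/25 = 2.72.
Maximum integer Occurrence rating = 2 (gives RPN 50; O=3 would give 75 > 68).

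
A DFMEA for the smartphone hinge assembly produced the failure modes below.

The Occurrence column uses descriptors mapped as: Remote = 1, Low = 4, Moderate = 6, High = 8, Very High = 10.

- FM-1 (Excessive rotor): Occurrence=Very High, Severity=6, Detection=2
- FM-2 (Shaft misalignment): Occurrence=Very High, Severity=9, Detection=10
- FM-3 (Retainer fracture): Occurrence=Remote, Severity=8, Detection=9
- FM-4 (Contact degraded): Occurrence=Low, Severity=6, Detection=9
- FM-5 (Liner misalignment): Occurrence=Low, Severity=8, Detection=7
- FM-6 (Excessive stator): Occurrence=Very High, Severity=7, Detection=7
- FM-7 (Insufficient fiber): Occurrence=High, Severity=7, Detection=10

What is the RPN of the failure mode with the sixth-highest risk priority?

120

RPN = Severity × Occurrence × Detection:
  FM-1: 6 × 10 × 2 = 120
  FM-2: 9 × 10 × 10 = 900
  FM-3: 8 × 1 × 9 = 72
  FM-4: 6 × 4 × 9 = 216
  FM-5: 8 × 4 × 7 = 224
  FM-6: 7 × 10 × 7 = 490
  FM-7: 7 × 8 × 10 = 560
Sorted descending: 900, 560, 490, 224, 216, 120, 72.
The sixth-highest RPN is 120 (FM-1).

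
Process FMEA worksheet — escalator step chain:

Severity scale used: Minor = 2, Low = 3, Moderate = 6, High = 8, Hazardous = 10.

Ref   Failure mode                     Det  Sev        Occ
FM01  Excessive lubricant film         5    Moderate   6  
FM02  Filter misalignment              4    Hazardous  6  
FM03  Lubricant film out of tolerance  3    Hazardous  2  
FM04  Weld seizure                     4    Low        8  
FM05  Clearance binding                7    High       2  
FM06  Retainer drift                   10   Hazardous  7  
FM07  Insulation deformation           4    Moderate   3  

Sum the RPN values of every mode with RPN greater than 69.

RPN = Severity × Occurrence × Detection:
  FM01: 6 × 6 × 5 = 180
  FM02: 10 × 6 × 4 = 240
  FM03: 10 × 2 × 3 = 60
  FM04: 3 × 8 × 4 = 96
  FM05: 8 × 2 × 7 = 112
  FM06: 10 × 7 × 10 = 700
  FM07: 6 × 3 × 4 = 72
RPN > 69: FM01 (180), FM02 (240), FM04 (96), FM05 (112), FM06 (700), FM07 (72).
Sum: 180 + 240 + 96 + 112 + 700 + 72 = 1400.

1400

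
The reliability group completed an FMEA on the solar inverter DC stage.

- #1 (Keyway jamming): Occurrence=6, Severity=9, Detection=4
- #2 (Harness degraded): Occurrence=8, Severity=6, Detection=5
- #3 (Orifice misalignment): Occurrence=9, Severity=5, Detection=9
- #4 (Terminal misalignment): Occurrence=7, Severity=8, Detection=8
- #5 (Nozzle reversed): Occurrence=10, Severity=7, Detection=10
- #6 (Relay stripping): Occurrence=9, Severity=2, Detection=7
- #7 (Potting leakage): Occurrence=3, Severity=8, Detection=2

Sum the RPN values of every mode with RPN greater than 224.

RPN = Severity × Occurrence × Detection:
  #1: 9 × 6 × 4 = 216
  #2: 6 × 8 × 5 = 240
  #3: 5 × 9 × 9 = 405
  #4: 8 × 7 × 8 = 448
  #5: 7 × 10 × 10 = 700
  #6: 2 × 9 × 7 = 126
  #7: 8 × 3 × 2 = 48
RPN > 224: #2 (240), #3 (405), #4 (448), #5 (700).
Sum: 240 + 405 + 448 + 700 = 1793.

1793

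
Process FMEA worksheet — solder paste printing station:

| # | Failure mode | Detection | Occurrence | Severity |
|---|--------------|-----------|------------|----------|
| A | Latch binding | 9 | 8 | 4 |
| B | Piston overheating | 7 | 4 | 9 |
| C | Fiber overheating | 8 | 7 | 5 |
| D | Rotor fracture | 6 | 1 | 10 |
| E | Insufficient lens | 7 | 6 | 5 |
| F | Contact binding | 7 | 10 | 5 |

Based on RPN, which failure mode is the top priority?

F

RPN = Severity × Occurrence × Detection:
  A: 4 × 8 × 9 = 288
  B: 9 × 4 × 7 = 252
  C: 5 × 7 × 8 = 280
  D: 10 × 1 × 6 = 60
  E: 5 × 6 × 7 = 210
  F: 5 × 10 × 7 = 350
Highest RPN is 350 → F.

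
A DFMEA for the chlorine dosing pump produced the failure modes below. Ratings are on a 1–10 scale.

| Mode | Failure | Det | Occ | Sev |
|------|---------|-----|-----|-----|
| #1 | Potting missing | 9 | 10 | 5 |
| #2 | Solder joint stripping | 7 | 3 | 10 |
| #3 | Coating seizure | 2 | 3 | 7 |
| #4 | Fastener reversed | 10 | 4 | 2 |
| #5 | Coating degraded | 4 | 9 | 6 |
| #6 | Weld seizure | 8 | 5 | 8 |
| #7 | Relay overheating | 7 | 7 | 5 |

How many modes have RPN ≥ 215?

RPN = Severity × Occurrence × Detection:
  #1: 5 × 10 × 9 = 450
  #2: 10 × 3 × 7 = 210
  #3: 7 × 3 × 2 = 42
  #4: 2 × 4 × 10 = 80
  #5: 6 × 9 × 4 = 216
  #6: 8 × 5 × 8 = 320
  #7: 5 × 7 × 7 = 245
Modes with RPN ≥ 215: #1 (450), #5 (216), #6 (320), #7 (245) → 4.

4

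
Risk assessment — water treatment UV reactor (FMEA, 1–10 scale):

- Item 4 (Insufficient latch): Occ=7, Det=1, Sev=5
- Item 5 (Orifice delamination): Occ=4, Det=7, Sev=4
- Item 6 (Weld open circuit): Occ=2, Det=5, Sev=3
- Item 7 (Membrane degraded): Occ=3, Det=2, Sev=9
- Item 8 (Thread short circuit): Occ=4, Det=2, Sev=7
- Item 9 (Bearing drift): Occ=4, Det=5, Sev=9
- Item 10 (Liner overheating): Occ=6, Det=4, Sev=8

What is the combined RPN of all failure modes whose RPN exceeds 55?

RPN = Severity × Occurrence × Detection:
  Item 4: 5 × 7 × 1 = 35
  Item 5: 4 × 4 × 7 = 112
  Item 6: 3 × 2 × 5 = 30
  Item 7: 9 × 3 × 2 = 54
  Item 8: 7 × 4 × 2 = 56
  Item 9: 9 × 4 × 5 = 180
  Item 10: 8 × 6 × 4 = 192
RPN > 55: Item 5 (112), Item 8 (56), Item 9 (180), Item 10 (192).
Sum: 112 + 56 + 180 + 192 = 540.

540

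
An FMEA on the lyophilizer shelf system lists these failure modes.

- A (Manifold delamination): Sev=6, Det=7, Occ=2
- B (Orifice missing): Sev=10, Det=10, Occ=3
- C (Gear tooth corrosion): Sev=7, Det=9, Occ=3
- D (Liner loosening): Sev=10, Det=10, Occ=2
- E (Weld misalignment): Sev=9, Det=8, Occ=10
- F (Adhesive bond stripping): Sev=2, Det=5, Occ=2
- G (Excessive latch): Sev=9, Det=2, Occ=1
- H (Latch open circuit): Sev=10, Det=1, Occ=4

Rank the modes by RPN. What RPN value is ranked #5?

84

RPN = Severity × Occurrence × Detection:
  A: 6 × 2 × 7 = 84
  B: 10 × 3 × 10 = 300
  C: 7 × 3 × 9 = 189
  D: 10 × 2 × 10 = 200
  E: 9 × 10 × 8 = 720
  F: 2 × 2 × 5 = 20
  G: 9 × 1 × 2 = 18
  H: 10 × 4 × 1 = 40
Sorted descending: 720, 300, 200, 189, 84, 40, 20, 18.
The fifth-highest RPN is 84 (A).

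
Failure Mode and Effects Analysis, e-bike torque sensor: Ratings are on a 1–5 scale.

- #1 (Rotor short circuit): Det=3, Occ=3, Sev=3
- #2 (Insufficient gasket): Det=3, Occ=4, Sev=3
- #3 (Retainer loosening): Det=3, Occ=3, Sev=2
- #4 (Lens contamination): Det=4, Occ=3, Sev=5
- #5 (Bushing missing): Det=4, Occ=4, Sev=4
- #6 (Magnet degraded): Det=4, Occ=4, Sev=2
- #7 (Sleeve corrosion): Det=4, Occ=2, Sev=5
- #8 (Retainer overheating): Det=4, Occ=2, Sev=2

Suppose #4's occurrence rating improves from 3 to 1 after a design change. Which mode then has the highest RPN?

RPN = Severity × Occurrence × Detection:
  #1: 3 × 3 × 3 = 27
  #2: 3 × 4 × 3 = 36
  #3: 2 × 3 × 3 = 18
  #4: 5 × 3 × 4 = 60
  #5: 4 × 4 × 4 = 64
  #6: 2 × 4 × 4 = 32
  #7: 5 × 2 × 4 = 40
  #8: 2 × 2 × 4 = 16
After action: #4 → 5 × 1 × 4 = 20.
Revised RPNs: #5=64, #7=40, #2=36, #6=32, #1=27, #4=20, #3=18, #8=16.
Highest is now #5 (64).

#5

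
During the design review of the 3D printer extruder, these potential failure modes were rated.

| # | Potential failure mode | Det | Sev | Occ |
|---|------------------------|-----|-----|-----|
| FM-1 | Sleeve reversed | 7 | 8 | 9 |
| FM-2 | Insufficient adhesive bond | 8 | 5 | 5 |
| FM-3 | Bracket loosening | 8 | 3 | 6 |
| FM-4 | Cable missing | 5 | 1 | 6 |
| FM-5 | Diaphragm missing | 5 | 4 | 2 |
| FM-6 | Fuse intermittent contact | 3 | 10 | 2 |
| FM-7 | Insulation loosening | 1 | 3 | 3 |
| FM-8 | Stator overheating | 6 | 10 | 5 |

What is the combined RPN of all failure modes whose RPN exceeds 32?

RPN = Severity × Occurrence × Detection:
  FM-1: 8 × 9 × 7 = 504
  FM-2: 5 × 5 × 8 = 200
  FM-3: 3 × 6 × 8 = 144
  FM-4: 1 × 6 × 5 = 30
  FM-5: 4 × 2 × 5 = 40
  FM-6: 10 × 2 × 3 = 60
  FM-7: 3 × 3 × 1 = 9
  FM-8: 10 × 5 × 6 = 300
RPN > 32: FM-1 (504), FM-2 (200), FM-3 (144), FM-5 (40), FM-6 (60), FM-8 (300).
Sum: 504 + 200 + 144 + 40 + 60 + 300 = 1248.

1248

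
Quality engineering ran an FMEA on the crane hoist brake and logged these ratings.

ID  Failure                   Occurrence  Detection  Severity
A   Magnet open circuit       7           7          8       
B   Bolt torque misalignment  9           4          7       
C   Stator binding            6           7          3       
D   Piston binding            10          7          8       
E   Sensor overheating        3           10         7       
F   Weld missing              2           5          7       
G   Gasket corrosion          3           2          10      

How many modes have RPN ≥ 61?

6

RPN = Severity × Occurrence × Detection:
  A: 8 × 7 × 7 = 392
  B: 7 × 9 × 4 = 252
  C: 3 × 6 × 7 = 126
  D: 8 × 10 × 7 = 560
  E: 7 × 3 × 10 = 210
  F: 7 × 2 × 5 = 70
  G: 10 × 3 × 2 = 60
Modes with RPN ≥ 61: A (392), B (252), C (126), D (560), E (210), F (70) → 6.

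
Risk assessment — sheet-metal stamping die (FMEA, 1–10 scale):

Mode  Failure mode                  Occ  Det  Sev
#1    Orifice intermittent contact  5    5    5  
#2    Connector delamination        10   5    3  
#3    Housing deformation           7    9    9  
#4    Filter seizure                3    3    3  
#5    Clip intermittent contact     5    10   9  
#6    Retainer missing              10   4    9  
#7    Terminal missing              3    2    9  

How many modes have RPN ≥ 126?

4

RPN = Severity × Occurrence × Detection:
  #1: 5 × 5 × 5 = 125
  #2: 3 × 10 × 5 = 150
  #3: 9 × 7 × 9 = 567
  #4: 3 × 3 × 3 = 27
  #5: 9 × 5 × 10 = 450
  #6: 9 × 10 × 4 = 360
  #7: 9 × 3 × 2 = 54
Modes with RPN ≥ 126: #2 (150), #3 (567), #5 (450), #6 (360) → 4.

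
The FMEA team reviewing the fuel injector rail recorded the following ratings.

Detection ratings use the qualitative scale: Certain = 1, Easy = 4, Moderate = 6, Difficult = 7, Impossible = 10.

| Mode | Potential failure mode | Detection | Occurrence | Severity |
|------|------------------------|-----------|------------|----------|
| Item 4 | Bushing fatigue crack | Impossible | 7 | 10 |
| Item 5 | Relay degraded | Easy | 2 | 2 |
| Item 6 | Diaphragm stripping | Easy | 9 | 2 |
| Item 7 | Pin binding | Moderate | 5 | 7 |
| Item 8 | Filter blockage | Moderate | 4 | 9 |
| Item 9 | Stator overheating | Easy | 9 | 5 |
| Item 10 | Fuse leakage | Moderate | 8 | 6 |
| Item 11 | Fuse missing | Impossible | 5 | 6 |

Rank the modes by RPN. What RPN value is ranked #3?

288

RPN = Severity × Occurrence × Detection:
  Item 4: 10 × 7 × 10 = 700
  Item 5: 2 × 2 × 4 = 16
  Item 6: 2 × 9 × 4 = 72
  Item 7: 7 × 5 × 6 = 210
  Item 8: 9 × 4 × 6 = 216
  Item 9: 5 × 9 × 4 = 180
  Item 10: 6 × 8 × 6 = 288
  Item 11: 6 × 5 × 10 = 300
Sorted descending: 700, 300, 288, 216, 210, 180, 72, 16.
The third-highest RPN is 288 (Item 10).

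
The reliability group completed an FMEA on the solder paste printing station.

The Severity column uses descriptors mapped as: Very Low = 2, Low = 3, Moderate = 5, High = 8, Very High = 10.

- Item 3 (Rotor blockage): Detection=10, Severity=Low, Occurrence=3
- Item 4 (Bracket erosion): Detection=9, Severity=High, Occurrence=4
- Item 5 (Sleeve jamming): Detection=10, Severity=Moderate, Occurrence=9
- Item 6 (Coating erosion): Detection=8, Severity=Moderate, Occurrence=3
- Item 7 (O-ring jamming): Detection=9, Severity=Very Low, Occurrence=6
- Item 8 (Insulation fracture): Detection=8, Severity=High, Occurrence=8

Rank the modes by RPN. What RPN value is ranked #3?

288

RPN = Severity × Occurrence × Detection:
  Item 3: 3 × 3 × 10 = 90
  Item 4: 8 × 4 × 9 = 288
  Item 5: 5 × 9 × 10 = 450
  Item 6: 5 × 3 × 8 = 120
  Item 7: 2 × 6 × 9 = 108
  Item 8: 8 × 8 × 8 = 512
Sorted descending: 512, 450, 288, 120, 108, 90.
The third-highest RPN is 288 (Item 4).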